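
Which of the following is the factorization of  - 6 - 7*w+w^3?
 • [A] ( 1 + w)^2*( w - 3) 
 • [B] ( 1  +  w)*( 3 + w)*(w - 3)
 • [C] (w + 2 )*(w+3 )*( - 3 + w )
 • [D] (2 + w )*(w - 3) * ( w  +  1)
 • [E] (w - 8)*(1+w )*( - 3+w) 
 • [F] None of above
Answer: D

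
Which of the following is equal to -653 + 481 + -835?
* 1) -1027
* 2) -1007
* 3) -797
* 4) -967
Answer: 2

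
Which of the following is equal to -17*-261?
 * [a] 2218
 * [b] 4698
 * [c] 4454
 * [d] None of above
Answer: d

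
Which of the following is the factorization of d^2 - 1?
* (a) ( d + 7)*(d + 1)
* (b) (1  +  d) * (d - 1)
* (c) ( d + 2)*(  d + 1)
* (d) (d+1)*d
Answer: b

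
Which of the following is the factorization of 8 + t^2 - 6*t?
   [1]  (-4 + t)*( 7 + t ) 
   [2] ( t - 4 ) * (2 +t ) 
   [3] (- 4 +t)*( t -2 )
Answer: 3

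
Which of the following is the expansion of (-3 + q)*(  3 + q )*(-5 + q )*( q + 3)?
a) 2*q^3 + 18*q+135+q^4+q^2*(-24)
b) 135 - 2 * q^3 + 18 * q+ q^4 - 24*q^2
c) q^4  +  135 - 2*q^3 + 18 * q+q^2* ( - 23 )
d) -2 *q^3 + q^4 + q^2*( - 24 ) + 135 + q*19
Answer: b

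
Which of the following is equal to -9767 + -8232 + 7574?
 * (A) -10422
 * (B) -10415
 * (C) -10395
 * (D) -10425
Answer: D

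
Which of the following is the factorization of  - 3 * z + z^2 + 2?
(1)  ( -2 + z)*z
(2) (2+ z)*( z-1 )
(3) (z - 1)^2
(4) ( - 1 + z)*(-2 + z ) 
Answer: 4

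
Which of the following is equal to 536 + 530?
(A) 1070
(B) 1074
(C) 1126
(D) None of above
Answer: D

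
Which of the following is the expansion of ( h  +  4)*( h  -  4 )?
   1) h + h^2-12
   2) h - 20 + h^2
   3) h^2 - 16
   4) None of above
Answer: 3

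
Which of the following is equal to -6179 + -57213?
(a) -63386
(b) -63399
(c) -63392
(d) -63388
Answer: c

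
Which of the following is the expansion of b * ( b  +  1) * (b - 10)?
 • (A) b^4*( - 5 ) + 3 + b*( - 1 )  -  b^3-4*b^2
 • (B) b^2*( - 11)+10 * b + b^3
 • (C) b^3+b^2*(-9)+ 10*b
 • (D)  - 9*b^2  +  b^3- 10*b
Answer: D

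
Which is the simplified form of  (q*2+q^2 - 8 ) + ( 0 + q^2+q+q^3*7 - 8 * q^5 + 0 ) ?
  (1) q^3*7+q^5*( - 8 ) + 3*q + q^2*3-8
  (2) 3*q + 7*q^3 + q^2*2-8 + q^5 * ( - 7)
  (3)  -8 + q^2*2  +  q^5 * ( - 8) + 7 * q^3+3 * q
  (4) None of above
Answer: 3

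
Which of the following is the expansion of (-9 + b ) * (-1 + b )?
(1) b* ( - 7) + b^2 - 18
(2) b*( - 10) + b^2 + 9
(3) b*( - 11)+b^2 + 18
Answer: 2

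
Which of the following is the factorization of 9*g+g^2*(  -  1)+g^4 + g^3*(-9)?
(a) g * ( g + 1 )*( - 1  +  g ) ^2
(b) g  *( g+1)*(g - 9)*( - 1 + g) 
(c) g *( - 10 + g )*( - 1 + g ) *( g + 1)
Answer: b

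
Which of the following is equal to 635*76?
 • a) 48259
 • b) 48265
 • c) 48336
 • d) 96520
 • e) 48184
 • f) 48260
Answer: f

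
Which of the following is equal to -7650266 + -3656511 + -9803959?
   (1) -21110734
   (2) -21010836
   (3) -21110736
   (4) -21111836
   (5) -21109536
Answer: 3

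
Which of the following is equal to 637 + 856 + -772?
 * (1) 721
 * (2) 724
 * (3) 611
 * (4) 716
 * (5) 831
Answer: 1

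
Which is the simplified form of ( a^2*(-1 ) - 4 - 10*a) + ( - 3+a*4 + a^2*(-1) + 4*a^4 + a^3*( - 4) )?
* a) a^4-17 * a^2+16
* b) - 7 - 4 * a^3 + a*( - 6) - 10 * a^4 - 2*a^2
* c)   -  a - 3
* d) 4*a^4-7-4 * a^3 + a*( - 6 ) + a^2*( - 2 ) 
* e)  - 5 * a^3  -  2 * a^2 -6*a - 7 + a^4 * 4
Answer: d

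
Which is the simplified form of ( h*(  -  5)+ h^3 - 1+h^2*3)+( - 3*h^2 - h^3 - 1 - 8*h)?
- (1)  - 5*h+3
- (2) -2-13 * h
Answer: 2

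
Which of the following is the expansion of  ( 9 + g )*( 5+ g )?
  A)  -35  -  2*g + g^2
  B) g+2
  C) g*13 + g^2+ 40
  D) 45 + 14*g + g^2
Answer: D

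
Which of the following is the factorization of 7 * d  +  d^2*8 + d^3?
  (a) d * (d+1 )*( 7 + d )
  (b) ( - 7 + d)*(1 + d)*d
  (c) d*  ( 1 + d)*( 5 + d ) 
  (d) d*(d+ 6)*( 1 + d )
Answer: a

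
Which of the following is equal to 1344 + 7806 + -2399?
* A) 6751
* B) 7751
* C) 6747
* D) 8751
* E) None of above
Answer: A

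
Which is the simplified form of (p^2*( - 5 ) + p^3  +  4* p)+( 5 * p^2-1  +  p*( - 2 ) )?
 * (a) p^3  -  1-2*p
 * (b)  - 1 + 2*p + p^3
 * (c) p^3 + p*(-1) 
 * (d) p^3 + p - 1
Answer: b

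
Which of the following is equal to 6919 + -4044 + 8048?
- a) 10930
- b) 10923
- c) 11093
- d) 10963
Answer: b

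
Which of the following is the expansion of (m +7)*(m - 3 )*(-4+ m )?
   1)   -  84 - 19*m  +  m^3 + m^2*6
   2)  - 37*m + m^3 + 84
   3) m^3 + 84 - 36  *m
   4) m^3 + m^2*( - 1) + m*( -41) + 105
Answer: 2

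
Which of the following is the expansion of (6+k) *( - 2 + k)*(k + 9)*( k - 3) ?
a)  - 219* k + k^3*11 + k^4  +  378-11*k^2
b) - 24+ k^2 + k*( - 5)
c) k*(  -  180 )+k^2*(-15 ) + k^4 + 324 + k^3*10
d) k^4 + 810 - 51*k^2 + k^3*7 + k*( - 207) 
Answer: c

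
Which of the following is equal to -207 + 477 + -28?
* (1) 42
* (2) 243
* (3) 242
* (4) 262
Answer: 3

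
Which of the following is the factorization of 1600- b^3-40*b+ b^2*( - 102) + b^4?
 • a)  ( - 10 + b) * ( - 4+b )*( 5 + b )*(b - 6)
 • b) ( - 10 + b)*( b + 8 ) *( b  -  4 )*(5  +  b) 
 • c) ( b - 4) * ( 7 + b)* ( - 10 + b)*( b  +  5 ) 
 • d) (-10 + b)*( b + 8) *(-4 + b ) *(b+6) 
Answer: b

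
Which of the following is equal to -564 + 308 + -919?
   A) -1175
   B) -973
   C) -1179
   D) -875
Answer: A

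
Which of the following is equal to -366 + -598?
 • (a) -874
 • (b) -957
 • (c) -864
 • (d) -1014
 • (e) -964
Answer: e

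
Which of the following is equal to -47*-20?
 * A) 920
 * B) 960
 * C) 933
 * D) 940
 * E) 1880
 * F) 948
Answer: D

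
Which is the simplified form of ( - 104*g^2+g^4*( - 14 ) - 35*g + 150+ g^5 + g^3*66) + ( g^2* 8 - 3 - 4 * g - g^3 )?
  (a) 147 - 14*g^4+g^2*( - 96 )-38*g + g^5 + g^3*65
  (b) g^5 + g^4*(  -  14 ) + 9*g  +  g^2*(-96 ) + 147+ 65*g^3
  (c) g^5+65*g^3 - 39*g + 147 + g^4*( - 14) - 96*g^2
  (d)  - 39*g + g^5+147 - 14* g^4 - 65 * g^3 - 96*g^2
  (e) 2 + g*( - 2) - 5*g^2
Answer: c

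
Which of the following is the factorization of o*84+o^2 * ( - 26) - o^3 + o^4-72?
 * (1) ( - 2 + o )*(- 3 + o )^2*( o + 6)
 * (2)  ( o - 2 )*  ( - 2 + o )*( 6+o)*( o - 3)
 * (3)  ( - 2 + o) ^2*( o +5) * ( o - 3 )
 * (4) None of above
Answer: 2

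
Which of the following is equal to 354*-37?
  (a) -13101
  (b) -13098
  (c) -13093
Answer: b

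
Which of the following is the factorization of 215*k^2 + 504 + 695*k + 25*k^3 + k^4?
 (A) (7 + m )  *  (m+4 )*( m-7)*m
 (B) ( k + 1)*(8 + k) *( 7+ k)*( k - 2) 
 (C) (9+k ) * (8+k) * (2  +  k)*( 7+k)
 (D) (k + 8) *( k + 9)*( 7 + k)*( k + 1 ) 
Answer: D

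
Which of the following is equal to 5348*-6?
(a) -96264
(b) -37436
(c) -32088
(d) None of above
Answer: c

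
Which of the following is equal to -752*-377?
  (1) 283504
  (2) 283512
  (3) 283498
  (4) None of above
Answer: 1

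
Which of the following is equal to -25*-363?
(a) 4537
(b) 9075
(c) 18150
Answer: b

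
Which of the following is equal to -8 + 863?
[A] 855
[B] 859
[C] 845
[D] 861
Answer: A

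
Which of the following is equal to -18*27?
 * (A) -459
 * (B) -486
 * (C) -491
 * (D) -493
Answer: B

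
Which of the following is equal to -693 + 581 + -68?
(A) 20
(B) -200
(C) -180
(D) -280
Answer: C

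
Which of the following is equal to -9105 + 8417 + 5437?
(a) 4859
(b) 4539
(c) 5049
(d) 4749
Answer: d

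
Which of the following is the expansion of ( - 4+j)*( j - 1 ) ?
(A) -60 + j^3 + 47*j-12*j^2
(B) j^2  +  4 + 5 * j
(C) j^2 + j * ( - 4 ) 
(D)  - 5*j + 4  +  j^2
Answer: D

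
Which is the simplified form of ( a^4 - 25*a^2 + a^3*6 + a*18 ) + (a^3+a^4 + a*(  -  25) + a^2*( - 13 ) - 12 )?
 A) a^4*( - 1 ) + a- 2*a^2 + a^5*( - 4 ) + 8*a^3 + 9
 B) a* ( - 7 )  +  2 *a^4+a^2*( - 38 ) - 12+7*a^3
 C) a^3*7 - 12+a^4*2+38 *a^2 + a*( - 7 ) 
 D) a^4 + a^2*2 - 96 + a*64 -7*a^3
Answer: B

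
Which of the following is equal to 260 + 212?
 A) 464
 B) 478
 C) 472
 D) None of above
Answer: C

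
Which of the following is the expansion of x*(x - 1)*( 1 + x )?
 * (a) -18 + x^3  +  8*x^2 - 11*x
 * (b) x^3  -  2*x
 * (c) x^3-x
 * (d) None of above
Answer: c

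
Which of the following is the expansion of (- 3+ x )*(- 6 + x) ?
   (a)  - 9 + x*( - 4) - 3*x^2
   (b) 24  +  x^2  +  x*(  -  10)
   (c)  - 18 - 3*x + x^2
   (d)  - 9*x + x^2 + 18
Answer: d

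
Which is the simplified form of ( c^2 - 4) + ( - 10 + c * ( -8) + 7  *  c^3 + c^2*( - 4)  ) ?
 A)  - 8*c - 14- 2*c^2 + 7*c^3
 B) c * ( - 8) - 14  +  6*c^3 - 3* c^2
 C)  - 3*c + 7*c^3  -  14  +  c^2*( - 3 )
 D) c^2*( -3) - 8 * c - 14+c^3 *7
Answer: D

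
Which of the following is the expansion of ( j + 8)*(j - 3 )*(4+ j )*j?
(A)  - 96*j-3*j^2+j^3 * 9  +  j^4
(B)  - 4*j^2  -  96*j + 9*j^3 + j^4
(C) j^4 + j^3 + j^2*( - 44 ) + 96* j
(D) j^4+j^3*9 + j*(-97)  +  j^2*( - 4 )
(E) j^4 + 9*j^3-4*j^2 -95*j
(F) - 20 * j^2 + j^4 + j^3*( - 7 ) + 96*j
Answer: B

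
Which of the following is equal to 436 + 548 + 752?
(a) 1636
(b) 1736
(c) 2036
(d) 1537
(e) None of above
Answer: b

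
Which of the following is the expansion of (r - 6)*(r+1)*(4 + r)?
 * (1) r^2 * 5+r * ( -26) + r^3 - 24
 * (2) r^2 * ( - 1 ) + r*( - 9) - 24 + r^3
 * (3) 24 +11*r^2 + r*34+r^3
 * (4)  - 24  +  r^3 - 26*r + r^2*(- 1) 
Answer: 4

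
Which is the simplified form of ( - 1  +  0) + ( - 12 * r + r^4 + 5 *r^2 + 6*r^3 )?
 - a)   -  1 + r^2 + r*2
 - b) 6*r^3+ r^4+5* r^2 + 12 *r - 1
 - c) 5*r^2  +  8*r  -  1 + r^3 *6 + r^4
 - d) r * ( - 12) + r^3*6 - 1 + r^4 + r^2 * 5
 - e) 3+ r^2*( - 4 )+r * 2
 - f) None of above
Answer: d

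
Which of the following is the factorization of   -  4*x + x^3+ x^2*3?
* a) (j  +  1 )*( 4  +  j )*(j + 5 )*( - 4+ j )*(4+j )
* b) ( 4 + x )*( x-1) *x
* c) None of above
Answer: b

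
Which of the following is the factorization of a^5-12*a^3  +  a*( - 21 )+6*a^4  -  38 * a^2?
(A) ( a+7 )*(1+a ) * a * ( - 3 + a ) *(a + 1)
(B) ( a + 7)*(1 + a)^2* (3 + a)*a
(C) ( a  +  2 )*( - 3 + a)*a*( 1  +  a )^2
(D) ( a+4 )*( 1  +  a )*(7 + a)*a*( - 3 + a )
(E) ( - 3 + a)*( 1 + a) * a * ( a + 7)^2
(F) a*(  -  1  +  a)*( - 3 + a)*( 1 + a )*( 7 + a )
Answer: A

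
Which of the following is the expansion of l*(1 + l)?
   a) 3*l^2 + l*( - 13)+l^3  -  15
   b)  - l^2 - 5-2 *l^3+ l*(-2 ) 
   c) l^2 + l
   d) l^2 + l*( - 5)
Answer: c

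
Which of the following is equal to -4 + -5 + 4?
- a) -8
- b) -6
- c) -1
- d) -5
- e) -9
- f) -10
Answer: d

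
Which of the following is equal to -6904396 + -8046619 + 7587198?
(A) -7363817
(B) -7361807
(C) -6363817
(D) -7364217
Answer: A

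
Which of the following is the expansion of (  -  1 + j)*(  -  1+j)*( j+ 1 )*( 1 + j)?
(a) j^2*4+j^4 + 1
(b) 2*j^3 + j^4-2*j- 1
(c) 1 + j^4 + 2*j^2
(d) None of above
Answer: d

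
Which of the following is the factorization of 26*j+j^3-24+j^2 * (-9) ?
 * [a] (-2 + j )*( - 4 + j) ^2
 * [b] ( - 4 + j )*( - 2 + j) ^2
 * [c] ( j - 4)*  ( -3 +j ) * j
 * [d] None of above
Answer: d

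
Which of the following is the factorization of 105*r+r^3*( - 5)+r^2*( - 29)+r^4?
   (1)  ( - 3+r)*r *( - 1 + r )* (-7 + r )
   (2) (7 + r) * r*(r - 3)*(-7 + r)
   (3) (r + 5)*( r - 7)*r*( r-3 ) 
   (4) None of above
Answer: 3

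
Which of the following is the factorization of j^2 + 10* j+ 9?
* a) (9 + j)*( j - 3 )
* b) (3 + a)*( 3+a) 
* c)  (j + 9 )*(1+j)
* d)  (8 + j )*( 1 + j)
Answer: c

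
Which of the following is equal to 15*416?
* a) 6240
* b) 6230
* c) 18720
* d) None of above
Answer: a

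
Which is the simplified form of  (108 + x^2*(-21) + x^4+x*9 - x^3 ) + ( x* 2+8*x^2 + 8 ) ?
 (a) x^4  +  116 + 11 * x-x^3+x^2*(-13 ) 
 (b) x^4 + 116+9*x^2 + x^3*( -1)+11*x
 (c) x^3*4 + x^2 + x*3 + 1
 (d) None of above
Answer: a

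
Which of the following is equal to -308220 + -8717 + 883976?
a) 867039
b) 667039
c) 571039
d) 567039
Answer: d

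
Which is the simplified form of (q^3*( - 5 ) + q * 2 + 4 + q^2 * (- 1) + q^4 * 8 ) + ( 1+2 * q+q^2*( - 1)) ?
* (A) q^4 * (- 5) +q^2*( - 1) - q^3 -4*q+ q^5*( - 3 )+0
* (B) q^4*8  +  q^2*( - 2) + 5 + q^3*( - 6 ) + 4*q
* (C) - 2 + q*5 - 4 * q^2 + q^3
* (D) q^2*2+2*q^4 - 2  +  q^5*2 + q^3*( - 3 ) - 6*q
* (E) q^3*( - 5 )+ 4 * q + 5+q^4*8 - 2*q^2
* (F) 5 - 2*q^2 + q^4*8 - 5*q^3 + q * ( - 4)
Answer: E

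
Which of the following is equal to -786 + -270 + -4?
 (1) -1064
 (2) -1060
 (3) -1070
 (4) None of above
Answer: 2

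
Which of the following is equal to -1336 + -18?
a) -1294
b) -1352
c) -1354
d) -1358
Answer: c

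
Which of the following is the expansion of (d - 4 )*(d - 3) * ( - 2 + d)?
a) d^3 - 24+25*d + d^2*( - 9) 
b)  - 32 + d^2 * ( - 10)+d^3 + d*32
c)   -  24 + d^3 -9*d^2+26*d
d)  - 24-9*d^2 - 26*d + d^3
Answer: c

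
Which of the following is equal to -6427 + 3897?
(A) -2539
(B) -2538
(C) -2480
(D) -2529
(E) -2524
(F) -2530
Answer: F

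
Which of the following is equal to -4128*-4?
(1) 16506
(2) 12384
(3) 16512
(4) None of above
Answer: 3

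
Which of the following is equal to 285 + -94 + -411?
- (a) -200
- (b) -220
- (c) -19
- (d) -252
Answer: b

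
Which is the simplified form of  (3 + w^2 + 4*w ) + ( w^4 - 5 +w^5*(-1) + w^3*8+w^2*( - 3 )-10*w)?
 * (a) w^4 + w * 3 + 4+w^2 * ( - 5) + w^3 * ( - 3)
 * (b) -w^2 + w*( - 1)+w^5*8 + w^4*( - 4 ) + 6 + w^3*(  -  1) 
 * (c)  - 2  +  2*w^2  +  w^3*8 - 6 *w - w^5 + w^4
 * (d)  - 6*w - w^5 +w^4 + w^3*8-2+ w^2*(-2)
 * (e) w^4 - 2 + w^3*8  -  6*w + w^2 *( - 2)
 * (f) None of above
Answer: d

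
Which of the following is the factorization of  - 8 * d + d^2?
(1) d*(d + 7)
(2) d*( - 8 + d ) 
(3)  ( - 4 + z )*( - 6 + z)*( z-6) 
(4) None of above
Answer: 2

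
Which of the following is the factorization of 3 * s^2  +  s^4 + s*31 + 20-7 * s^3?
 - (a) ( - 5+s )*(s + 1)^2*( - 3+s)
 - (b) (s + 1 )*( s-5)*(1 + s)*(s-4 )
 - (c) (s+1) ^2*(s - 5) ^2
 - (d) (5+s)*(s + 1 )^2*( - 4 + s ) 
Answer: b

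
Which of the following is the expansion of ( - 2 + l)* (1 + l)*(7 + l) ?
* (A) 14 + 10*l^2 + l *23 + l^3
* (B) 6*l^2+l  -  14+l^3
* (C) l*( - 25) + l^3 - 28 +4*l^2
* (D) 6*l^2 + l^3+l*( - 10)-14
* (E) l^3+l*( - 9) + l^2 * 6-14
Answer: E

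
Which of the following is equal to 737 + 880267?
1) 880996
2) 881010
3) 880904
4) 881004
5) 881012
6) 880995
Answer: 4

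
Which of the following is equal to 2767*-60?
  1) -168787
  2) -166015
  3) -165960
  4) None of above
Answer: 4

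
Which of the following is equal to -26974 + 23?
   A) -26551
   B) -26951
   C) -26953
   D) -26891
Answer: B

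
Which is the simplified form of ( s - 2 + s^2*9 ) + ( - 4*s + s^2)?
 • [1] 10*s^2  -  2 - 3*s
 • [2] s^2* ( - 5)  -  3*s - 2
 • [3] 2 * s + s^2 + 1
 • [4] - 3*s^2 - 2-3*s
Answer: 1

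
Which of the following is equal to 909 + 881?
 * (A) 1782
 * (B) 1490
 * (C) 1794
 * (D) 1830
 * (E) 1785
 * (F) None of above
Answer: F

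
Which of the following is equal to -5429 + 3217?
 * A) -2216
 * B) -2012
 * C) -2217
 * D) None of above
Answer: D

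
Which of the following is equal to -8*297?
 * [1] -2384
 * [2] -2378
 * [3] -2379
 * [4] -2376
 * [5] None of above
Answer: 4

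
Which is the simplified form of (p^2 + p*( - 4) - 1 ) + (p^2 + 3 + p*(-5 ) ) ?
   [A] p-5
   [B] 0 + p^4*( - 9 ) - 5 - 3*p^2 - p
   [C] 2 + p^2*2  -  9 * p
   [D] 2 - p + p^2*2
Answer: C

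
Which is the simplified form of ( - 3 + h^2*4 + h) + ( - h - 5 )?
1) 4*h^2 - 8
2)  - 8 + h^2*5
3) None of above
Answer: 1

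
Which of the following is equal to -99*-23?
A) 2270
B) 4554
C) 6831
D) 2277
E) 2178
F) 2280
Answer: D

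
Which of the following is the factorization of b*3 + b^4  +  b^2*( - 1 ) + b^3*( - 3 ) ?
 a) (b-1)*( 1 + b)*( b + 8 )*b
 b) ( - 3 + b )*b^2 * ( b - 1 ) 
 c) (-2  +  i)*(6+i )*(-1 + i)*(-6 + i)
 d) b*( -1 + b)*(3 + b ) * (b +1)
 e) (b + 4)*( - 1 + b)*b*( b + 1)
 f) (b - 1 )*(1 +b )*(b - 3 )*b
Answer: f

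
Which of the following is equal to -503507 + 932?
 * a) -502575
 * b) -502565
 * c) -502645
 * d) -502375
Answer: a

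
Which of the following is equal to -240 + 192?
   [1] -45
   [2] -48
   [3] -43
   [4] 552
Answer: 2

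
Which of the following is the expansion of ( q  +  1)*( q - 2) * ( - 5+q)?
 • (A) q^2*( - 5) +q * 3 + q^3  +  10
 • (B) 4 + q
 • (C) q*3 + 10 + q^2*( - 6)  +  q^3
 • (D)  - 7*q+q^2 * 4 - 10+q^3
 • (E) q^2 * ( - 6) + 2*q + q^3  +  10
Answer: C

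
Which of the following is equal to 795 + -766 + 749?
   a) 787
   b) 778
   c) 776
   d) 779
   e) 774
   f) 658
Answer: b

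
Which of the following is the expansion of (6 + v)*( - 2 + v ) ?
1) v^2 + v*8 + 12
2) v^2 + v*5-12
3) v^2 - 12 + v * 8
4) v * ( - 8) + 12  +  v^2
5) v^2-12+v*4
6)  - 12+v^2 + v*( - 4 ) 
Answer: 5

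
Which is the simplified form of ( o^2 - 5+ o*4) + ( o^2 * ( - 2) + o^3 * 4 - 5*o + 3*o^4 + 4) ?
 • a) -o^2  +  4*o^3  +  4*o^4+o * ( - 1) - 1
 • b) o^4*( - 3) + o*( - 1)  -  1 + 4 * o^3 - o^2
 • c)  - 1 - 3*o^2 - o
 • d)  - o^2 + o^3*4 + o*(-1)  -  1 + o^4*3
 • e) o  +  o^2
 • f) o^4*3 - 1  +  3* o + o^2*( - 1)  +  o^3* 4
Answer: d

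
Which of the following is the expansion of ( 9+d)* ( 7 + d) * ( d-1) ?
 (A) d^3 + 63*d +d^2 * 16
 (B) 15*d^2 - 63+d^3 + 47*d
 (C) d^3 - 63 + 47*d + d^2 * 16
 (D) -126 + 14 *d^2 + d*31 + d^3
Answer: B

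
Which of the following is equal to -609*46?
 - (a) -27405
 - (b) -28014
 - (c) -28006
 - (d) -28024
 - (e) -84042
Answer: b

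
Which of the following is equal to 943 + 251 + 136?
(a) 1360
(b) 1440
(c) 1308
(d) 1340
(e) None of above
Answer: e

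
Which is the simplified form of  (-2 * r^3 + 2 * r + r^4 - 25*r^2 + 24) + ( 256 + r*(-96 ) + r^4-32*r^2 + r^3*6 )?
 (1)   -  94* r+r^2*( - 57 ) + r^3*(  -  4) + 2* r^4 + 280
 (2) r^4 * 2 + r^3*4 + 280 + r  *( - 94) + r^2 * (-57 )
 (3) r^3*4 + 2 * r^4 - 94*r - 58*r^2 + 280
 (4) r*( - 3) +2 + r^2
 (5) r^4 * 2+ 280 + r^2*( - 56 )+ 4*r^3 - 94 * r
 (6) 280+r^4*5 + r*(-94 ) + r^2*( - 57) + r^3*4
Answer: 2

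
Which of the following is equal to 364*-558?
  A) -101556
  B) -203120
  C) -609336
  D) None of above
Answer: D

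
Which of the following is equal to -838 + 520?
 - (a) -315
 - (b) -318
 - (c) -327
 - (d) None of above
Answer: b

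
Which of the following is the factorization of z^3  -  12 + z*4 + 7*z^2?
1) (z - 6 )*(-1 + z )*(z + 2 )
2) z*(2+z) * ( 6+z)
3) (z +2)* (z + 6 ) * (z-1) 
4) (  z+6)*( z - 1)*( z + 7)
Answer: 3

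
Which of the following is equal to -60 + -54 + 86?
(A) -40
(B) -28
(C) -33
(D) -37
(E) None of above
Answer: B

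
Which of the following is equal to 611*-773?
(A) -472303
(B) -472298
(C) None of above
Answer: A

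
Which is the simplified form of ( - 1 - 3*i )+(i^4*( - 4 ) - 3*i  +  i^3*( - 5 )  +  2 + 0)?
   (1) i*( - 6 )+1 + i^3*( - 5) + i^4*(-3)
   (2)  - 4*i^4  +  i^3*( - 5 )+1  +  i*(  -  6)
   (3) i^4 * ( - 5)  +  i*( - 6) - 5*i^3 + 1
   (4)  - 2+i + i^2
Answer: 2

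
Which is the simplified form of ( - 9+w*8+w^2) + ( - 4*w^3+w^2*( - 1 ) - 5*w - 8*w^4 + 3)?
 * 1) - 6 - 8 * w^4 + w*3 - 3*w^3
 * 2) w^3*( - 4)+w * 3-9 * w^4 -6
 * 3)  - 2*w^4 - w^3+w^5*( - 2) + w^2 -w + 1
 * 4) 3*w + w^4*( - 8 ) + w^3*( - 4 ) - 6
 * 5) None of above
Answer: 4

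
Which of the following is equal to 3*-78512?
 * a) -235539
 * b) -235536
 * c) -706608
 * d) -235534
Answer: b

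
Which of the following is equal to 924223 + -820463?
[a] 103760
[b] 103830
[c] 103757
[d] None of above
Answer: a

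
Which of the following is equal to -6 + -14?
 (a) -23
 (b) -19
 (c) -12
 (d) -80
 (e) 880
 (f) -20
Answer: f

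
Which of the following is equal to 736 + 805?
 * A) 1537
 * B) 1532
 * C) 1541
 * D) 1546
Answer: C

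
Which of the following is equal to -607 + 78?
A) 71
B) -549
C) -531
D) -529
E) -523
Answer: D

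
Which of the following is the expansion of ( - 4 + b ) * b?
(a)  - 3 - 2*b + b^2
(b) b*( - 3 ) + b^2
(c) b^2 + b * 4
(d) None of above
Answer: d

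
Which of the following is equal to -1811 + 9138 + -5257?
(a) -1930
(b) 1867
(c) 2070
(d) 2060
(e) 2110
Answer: c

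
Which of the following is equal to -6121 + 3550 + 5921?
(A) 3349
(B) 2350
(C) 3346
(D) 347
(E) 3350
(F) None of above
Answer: E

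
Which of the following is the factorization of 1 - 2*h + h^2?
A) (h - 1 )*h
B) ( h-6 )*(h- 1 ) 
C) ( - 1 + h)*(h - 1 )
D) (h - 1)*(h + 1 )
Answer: C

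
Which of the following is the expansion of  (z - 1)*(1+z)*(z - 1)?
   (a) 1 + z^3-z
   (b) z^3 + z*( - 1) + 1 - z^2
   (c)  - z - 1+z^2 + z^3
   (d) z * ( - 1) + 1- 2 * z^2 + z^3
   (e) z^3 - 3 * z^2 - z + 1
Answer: b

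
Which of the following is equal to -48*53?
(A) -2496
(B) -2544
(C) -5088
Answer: B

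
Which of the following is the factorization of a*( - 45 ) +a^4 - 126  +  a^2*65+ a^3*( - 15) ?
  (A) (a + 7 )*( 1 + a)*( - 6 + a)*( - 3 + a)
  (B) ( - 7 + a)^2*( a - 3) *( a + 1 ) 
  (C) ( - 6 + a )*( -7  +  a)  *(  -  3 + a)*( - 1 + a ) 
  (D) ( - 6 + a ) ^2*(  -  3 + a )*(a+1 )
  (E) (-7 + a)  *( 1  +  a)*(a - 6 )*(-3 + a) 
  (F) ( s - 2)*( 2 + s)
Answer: E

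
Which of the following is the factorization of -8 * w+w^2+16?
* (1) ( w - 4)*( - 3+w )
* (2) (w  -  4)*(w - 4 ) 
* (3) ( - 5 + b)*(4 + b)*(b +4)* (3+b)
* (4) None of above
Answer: 2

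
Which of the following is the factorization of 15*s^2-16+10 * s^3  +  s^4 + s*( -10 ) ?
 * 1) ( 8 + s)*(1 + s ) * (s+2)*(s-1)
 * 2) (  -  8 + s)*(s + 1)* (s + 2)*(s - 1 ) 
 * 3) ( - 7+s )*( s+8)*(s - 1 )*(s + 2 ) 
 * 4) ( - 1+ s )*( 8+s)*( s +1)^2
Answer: 1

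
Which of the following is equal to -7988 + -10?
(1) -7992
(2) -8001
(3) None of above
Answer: 3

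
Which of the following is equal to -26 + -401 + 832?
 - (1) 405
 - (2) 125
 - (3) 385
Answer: 1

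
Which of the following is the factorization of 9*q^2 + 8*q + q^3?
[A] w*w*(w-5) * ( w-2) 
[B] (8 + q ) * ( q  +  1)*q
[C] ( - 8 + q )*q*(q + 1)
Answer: B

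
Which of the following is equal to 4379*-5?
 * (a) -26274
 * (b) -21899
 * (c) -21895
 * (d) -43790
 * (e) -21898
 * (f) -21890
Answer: c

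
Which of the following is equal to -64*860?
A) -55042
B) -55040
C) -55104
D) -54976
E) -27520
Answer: B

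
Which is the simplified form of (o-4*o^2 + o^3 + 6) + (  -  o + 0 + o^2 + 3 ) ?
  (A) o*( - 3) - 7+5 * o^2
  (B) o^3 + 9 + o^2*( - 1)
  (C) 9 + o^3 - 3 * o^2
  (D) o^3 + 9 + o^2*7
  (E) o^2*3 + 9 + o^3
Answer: C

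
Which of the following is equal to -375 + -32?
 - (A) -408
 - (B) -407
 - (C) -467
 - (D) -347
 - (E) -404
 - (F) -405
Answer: B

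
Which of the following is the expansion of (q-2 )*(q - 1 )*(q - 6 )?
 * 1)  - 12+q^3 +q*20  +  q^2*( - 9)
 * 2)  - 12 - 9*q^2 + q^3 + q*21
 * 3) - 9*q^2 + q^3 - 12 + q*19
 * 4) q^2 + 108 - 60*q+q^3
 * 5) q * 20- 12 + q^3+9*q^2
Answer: 1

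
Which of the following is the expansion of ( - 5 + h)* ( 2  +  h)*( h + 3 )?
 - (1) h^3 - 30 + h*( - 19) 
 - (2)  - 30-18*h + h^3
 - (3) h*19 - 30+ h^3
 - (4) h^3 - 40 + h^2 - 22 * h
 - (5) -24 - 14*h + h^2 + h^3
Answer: 1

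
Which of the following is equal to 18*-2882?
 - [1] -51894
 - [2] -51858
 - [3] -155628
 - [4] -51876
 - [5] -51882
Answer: 4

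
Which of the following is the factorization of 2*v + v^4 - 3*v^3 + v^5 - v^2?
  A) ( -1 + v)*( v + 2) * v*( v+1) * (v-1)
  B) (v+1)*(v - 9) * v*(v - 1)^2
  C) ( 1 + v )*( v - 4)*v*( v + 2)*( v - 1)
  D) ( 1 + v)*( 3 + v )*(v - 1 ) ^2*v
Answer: A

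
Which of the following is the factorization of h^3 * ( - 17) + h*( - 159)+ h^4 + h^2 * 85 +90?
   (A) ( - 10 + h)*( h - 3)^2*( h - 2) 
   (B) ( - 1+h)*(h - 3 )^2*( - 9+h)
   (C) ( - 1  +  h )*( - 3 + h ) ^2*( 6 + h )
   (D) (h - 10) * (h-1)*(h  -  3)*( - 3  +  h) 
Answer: D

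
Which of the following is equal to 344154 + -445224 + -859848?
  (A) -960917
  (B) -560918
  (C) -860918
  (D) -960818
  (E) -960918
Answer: E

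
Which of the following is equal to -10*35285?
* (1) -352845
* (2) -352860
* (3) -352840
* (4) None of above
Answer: 4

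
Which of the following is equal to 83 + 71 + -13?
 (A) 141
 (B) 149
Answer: A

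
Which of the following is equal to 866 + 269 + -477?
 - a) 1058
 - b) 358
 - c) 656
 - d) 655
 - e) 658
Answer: e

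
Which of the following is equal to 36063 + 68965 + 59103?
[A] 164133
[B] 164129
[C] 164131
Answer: C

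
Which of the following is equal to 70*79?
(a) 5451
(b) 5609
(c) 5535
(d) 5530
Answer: d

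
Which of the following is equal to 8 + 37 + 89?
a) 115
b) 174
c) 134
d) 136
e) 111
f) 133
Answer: c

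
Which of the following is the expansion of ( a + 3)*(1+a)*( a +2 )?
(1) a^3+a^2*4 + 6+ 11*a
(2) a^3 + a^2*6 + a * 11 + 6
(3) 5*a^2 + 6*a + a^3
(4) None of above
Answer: 2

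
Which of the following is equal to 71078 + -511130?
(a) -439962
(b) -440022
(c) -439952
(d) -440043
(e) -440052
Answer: e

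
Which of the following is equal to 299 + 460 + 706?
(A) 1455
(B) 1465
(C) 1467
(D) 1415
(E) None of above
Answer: B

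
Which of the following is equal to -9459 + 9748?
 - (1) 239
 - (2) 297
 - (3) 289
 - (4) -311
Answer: 3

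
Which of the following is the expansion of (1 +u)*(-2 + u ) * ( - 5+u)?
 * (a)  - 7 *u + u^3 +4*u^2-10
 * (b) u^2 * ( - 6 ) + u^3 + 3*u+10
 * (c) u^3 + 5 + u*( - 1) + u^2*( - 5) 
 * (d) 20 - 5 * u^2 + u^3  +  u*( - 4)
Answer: b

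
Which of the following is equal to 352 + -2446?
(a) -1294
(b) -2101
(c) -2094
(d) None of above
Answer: c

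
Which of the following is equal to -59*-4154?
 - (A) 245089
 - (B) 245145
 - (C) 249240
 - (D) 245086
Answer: D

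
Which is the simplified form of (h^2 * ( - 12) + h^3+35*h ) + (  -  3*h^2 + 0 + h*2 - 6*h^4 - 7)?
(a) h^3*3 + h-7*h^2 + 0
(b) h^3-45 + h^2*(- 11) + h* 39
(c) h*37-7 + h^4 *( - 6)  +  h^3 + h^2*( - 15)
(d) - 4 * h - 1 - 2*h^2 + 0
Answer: c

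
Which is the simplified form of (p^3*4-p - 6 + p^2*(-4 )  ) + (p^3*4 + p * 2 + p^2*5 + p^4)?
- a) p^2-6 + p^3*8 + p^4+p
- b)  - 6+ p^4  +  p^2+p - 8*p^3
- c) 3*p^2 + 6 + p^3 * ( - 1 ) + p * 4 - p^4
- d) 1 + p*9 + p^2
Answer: a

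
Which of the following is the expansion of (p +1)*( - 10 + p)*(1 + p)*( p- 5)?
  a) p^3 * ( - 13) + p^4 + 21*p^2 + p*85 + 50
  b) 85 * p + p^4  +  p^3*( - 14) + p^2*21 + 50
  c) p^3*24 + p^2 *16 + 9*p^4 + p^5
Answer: a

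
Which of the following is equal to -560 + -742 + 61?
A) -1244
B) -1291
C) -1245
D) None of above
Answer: D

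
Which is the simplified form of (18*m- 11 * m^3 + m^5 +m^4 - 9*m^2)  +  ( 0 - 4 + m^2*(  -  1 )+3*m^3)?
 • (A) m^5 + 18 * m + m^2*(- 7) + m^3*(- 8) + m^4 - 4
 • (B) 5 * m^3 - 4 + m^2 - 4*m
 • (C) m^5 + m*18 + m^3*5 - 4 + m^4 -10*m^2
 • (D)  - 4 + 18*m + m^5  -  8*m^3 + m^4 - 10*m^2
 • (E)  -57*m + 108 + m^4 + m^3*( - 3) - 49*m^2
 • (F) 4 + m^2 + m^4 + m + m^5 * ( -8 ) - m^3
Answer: D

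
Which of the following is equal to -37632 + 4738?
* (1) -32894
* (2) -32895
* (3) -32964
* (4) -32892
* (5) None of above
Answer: 1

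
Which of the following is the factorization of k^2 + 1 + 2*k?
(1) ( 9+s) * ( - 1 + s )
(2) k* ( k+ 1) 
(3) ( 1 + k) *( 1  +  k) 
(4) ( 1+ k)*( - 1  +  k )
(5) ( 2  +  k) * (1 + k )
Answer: 3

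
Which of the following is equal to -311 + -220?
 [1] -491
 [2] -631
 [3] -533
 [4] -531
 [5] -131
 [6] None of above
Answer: 4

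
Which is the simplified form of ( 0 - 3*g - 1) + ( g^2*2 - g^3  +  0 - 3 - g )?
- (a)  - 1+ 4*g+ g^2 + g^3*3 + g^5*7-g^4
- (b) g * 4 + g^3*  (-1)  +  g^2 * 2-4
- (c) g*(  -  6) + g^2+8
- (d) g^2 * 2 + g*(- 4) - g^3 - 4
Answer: d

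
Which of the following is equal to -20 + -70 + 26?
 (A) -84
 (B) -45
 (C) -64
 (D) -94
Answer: C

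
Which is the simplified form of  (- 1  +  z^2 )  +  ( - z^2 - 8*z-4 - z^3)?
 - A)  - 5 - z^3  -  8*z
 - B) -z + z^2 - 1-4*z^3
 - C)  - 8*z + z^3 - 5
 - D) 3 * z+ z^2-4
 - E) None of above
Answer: A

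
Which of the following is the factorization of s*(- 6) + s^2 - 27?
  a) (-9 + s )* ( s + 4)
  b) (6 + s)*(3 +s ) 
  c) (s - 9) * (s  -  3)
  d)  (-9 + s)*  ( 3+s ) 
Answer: d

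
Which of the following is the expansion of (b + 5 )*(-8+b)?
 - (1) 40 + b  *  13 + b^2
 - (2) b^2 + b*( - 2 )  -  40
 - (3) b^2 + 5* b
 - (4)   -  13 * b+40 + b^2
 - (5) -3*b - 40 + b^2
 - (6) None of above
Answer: 5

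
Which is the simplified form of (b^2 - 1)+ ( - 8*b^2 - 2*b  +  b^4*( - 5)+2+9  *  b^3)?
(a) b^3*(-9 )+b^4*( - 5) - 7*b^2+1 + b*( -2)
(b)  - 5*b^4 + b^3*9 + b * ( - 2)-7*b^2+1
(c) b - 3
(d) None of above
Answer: b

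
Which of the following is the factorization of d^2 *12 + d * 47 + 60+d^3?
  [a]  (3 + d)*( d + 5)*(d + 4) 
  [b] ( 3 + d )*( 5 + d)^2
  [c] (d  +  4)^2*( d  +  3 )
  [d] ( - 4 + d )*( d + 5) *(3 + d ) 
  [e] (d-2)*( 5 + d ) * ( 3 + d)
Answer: a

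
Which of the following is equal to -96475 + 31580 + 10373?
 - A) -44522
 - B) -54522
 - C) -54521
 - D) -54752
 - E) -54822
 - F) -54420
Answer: B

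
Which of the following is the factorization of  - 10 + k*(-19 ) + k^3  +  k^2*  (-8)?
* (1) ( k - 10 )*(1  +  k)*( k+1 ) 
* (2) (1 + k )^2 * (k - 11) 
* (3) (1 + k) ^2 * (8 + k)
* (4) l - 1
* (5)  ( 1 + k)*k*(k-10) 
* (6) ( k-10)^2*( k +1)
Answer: 1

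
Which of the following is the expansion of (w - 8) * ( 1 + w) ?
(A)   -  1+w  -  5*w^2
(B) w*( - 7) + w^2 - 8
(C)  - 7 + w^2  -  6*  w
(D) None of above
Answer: B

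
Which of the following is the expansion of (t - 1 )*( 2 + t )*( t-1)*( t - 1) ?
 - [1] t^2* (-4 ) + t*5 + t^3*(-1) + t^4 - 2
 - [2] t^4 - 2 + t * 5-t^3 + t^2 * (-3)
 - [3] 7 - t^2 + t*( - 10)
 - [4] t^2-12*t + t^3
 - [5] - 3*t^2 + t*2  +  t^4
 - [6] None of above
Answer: 2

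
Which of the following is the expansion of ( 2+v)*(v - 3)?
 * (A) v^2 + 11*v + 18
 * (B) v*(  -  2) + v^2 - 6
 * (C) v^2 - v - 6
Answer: C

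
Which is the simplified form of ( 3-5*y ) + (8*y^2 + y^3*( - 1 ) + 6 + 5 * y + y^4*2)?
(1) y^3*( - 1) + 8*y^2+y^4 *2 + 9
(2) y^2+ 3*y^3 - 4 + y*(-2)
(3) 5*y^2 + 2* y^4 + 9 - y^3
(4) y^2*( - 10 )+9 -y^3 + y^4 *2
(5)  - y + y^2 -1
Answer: 1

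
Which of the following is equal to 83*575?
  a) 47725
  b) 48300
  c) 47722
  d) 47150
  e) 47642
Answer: a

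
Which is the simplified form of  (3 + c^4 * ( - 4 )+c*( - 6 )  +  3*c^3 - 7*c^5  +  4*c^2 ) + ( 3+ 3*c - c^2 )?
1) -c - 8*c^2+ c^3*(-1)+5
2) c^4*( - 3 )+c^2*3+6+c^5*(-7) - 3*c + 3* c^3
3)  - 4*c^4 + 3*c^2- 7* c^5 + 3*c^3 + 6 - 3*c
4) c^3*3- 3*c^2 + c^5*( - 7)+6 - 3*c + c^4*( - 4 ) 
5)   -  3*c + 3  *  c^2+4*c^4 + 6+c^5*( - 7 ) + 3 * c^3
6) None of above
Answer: 3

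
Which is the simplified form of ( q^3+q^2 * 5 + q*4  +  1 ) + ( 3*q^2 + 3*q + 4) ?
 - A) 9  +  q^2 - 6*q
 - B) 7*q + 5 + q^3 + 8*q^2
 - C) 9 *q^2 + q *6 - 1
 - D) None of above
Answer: B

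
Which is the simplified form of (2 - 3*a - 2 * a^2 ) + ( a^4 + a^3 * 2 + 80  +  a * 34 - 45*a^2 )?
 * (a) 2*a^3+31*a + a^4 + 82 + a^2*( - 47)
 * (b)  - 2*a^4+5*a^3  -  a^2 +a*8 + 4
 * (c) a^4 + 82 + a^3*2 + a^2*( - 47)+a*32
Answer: a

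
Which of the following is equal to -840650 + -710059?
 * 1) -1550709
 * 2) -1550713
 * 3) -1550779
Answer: 1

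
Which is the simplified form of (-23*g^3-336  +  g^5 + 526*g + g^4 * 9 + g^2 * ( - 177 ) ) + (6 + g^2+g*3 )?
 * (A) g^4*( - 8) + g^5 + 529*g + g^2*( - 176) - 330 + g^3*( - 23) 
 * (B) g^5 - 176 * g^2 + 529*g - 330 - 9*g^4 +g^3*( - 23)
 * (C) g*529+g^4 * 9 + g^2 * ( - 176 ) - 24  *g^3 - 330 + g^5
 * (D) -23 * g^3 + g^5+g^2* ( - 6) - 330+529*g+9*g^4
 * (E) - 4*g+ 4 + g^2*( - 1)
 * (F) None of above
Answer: F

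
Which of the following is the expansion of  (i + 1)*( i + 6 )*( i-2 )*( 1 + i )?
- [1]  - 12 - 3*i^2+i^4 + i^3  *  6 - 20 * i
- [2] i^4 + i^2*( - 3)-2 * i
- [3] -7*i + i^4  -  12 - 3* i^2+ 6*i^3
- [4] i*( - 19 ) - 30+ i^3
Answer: 1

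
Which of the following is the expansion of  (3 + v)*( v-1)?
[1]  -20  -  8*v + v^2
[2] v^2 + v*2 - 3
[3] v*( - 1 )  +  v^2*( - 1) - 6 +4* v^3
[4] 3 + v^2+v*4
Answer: 2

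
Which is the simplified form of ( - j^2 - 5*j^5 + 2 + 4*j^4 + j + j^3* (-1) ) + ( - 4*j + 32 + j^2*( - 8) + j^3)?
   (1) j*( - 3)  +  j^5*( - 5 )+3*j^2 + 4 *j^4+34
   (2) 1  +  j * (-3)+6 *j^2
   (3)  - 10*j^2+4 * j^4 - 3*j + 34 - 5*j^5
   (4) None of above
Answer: 4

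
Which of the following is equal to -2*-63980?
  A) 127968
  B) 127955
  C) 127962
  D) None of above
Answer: D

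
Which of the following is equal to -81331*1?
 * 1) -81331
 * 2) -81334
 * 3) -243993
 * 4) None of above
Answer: 1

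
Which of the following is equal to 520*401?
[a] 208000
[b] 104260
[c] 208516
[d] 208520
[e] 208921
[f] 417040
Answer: d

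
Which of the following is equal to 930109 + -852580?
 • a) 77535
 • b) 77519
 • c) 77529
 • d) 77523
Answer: c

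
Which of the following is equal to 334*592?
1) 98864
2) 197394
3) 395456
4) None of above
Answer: 4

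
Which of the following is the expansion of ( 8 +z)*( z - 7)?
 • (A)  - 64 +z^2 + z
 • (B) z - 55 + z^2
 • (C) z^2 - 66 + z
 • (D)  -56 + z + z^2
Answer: D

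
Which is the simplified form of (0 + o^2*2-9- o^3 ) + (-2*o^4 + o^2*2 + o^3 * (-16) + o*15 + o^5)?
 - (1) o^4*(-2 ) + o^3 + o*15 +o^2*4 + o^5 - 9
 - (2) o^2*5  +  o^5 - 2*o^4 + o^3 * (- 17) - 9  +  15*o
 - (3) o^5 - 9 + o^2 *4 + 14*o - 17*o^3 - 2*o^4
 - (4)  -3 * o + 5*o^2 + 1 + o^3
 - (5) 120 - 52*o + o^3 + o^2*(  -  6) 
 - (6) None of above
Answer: 6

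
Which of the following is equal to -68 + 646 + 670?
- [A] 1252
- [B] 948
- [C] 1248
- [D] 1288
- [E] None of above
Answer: C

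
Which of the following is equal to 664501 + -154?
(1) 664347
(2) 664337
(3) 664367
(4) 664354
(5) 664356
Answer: 1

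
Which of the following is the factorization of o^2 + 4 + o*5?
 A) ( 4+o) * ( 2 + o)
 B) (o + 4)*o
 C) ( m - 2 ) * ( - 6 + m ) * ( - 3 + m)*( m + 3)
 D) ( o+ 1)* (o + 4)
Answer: D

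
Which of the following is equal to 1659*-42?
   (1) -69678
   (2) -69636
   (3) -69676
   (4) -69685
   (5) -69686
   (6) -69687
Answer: 1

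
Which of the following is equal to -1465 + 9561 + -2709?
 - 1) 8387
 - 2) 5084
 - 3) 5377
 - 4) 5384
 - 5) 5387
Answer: 5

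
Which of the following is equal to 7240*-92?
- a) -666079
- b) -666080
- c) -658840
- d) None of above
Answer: b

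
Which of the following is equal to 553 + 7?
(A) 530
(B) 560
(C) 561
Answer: B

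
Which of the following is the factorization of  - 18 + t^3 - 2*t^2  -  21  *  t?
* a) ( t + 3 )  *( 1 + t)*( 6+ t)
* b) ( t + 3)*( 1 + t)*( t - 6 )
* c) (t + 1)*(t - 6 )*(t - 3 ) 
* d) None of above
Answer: b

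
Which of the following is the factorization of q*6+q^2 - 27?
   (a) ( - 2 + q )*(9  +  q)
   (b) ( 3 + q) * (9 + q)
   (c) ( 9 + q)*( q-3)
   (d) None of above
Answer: c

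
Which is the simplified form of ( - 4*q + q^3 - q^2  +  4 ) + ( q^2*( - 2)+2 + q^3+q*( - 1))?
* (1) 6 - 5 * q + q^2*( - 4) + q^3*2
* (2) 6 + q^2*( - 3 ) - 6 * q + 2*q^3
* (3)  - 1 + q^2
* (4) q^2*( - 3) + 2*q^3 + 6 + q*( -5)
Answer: 4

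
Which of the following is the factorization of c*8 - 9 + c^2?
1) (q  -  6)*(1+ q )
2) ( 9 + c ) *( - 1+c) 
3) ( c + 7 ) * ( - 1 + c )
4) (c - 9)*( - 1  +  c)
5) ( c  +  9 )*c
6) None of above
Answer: 2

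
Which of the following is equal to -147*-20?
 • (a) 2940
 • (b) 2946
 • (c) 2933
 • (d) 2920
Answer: a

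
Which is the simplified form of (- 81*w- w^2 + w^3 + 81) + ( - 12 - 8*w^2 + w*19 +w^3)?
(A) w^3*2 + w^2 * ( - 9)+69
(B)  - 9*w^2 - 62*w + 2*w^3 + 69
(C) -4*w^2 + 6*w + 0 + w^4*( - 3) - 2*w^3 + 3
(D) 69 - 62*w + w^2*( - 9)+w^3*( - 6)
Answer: B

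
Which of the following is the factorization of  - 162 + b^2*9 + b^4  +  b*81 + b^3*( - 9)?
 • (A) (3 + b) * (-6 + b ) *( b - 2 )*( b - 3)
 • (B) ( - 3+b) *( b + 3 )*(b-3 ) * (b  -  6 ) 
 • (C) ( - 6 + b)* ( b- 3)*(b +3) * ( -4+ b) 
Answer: B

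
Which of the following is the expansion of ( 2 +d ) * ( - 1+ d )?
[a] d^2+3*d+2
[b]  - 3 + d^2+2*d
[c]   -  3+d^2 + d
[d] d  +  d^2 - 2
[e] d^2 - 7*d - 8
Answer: d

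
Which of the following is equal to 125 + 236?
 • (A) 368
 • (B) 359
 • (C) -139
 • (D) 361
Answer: D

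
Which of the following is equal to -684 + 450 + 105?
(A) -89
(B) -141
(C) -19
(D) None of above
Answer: D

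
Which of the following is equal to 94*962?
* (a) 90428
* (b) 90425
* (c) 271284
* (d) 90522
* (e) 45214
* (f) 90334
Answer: a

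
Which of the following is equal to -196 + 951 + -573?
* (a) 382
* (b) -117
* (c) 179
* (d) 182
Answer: d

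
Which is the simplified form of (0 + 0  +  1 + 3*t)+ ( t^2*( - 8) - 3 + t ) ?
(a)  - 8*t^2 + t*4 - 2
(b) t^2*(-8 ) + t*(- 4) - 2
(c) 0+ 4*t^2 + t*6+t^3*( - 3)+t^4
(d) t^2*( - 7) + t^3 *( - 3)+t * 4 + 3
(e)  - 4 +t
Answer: a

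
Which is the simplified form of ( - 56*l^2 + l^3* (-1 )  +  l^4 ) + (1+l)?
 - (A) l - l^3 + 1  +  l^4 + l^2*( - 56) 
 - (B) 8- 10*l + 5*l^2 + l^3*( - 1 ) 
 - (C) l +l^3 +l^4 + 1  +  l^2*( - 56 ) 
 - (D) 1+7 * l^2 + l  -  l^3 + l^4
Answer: A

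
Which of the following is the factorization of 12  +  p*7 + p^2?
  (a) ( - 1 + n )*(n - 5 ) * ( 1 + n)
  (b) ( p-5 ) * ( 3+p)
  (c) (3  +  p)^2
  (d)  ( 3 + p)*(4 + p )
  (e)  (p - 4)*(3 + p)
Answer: d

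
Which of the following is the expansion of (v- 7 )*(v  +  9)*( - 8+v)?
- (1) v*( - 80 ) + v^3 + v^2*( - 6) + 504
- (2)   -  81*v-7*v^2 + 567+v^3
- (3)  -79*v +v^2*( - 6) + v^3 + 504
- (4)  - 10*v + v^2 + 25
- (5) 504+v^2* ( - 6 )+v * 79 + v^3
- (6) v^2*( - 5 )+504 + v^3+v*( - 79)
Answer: 3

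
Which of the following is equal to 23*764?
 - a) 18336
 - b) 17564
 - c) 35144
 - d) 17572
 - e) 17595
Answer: d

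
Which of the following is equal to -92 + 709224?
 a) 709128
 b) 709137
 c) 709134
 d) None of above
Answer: d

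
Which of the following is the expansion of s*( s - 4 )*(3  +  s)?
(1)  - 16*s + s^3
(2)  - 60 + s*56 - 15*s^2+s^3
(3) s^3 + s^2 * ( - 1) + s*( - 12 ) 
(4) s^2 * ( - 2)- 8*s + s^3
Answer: 3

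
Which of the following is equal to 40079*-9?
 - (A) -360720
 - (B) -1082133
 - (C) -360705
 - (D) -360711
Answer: D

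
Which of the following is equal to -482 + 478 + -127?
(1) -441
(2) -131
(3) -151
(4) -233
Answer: 2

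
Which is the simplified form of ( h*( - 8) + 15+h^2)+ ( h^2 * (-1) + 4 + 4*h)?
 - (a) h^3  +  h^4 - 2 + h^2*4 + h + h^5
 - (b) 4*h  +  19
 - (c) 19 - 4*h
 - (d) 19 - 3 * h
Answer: c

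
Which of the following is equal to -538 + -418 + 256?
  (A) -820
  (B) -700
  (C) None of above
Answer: B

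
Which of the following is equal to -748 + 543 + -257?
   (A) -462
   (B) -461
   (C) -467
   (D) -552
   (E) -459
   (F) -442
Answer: A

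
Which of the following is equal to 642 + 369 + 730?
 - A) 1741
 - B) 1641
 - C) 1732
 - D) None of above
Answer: A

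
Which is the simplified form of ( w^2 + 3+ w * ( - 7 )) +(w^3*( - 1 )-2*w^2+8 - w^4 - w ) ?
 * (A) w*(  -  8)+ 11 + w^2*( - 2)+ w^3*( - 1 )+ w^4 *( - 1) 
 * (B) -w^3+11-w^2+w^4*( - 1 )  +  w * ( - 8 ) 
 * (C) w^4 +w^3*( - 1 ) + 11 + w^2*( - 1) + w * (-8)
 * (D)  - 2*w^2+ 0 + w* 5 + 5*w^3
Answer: B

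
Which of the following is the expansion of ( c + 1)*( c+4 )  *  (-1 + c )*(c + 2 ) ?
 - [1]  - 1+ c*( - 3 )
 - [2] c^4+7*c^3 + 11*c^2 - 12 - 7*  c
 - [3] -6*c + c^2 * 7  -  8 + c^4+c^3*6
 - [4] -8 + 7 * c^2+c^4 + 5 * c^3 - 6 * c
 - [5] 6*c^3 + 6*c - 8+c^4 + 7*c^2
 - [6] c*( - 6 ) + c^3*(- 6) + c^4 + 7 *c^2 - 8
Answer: 3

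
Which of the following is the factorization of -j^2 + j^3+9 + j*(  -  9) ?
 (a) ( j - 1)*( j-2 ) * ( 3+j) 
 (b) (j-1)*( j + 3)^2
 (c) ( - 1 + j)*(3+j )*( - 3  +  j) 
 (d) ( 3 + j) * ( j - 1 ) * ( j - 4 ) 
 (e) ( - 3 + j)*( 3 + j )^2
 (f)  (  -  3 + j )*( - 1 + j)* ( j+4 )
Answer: c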